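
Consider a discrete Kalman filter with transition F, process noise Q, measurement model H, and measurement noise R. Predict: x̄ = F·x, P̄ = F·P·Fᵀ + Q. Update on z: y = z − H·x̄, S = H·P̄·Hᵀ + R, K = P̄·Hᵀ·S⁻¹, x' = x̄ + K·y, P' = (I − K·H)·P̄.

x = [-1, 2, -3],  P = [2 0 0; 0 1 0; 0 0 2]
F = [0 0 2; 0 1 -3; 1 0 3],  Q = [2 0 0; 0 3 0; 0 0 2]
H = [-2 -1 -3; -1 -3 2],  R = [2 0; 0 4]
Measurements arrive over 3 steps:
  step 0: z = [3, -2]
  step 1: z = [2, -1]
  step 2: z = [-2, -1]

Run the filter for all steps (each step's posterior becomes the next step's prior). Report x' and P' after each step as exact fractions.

step 0: x' = [-4631/6794, 4057/6794, -4897/6794], P' = [7413/3397 -4631/3397 -3063/3397; -4631/3397 4057/3397 1897/3397; -3063/3397 1897/3397 1865/3397]
step 1: x' = [-878058/6266431, 19245/169363, -4077430/6266431], P' = [13424260/6266431 -219636/169363 -5443490/6266431; -219636/169363 189704/169363 88234/169363; -5443490/6266431 88234/169363 3279880/6266431]
step 2: x' = [1423648525/3732792567, 510163882/1244264189, 694958129/3732792567], P' = [23949937472/11198377701 -4834625248/3732792567 -9723986210/11198377701; -4834625248/3732792567 1392766700/1244264189 1945020646/3732792567; -9723986210/11198377701 1945020646/3732792567 5864362244/11198377701]

step 0: x̄ = F·x = [-6, 11, -10]
step 0: P̄ = F·P·Fᵀ + Q = [10 -12 12; -12 22 -18; 12 -18 22]
step 0: y = z − H·x̄ = [-28, 45]
step 0: S = H·P̄·Hᵀ + R = [250 -268; -268 396]
step 0: K = P̄·Hᵀ·S⁻¹ = [-503/3397 177/6794; -243/3397 -1873/6794; -683/3397 551/6794]
step 0: x' = x̄ + K·y = [-4631/6794, 4057/6794, -4897/6794]
step 0: P' = (I − K·H)·P̄ = [7413/3397 -4631/3397 -3063/3397; -4631/3397 4057/3397 1897/3397; -3063/3397 1897/3397 1865/3397]
step 1: x̄ = F·x = [-4897/3397, 218/79, -9661/3397]
step 1: P̄ = F·P·Fᵀ + Q = [14254/3397 -172/79 5064/3397; -172/79 457/79 -152/79; 5064/3397 -152/79 12614/3397]
step 1: y = z − H·x̄ = [-22609/3397, 39150/3397]
step 1: S = H·P̄·Hᵀ + R = [188955/3397 -90811/3397; -90811/3397 268957/3397]
step 1: K = P̄·Hᵀ·S⁻¹ = [-1195759/6266431 17089/6266431; -7567/169363 -43252/169363; -1108659/6266431 552319/6266431]
step 1: x' = x̄ + K·y = [-878058/6266431, 19245/169363, -4077430/6266431]
step 1: P' = (I − K·H)·P̄ = [13424260/6266431 -219636/169363 -5443490/6266431; -219636/169363 189704/169363 88234/169363; -5443490/6266431 88234/169363 3279880/6266431]
step 2: x̄ = F·x = [-8154860/6266431, 12944355/6266431, -13110348/6266431]
step 2: P̄ = F·P·Fᵀ + Q = [25652382/6266431 -13149964/6266431 8792300/6266431; -13149964/6266431 35749313/6266431 -11521008/6266431; 8792300/6266431 -11521008/6266431 22815102/6266431]
step 2: y = z − H·x̄ = [-1492683/169363, 50632470/6266431]
step 2: S = H·P̄·Hᵀ + R = [9189441/169363 -4319649/169363; -4319649/169363 487905443/6266431]
step 2: K = P̄·Hᵀ·S⁻¹ = [-2112020285/11198377701 3158815/1244264189; -172055771/3732792567 -317519480/1244264189; -1990088125/11198377701 109653469/1244264189]
step 2: x' = x̄ + K·y = [1423648525/3732792567, 510163882/1244264189, 694958129/3732792567]
step 2: P' = (I − K·H)·P̄ = [23949937472/11198377701 -4834625248/3732792567 -9723986210/11198377701; -4834625248/3732792567 1392766700/1244264189 1945020646/3732792567; -9723986210/11198377701 1945020646/3732792567 5864362244/11198377701]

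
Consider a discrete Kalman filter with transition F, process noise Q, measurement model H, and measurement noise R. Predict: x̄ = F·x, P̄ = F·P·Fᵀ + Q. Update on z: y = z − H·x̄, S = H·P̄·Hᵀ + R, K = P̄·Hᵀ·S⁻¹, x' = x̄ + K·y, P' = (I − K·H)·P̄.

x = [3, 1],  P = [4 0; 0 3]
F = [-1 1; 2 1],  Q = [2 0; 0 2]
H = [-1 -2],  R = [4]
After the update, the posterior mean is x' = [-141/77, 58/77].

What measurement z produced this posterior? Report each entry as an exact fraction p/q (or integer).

z = [1]

x̄ = F·x = [-2, 7]
P̄ = F·P·Fᵀ + Q = [9 -5; -5 21]
S = H·P̄·Hᵀ + R = [77]
K = P̄·Hᵀ·S⁻¹ = [1/77; -37/77]
x' − x̄ = [13/77, -481/77] = K·y
y = (KᵀK)⁻¹·Kᵀ·(x' − x̄) = [13]
z = y + H·x̄ = [13] + [-12] = [1]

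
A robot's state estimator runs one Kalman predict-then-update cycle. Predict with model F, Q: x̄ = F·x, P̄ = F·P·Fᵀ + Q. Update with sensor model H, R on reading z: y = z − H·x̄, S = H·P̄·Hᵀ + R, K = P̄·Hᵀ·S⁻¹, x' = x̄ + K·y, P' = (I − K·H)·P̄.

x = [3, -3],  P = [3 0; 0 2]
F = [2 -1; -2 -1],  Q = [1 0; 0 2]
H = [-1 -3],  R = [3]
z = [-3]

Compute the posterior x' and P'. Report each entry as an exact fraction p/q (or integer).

x̄ = F·x = [9, -3]
P̄ = F·P·Fᵀ + Q = [15 -10; -10 16]
y = z − H·x̄ = [-3]
S = H·P̄·Hᵀ + R = [102]
K = P̄·Hᵀ·S⁻¹ = [5/34; -19/51]
x' = x̄ + K·y = [291/34, -32/17]
P' = (I − K·H)·P̄ = [435/34 -75/17; -75/17 94/51]

x' = [291/34, -32/17]
P' = [435/34 -75/17; -75/17 94/51]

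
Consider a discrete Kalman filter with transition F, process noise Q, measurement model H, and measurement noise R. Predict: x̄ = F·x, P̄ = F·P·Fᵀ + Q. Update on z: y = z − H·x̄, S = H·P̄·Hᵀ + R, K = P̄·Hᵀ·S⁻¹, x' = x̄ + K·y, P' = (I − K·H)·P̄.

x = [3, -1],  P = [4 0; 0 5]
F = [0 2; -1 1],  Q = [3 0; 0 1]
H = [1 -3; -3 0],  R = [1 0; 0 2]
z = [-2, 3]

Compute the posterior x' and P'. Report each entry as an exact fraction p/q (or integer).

x' = [-719/723, 188/723]
P' = [2386/10845 160/2169; 160/2169 290/2169]

x̄ = F·x = [-2, -4]
P̄ = F·P·Fᵀ + Q = [23 10; 10 10]
y = z − H·x̄ = [-12, -3]
S = H·P̄·Hᵀ + R = [54 21; 21 209]
K = P̄·Hᵀ·S⁻¹ = [-14/10845 -1193/3615; -710/2169 -80/723]
x' = x̄ + K·y = [-719/723, 188/723]
P' = (I − K·H)·P̄ = [2386/10845 160/2169; 160/2169 290/2169]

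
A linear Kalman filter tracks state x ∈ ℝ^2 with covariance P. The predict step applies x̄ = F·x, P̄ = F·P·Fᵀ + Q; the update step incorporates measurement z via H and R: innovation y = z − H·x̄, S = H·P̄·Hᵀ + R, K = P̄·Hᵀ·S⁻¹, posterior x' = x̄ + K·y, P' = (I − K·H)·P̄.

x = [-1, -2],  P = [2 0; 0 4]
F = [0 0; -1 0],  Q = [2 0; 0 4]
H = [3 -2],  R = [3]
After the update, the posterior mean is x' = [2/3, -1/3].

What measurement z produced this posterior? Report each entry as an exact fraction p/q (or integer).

x̄ = F·x = [0, 1]
P̄ = F·P·Fᵀ + Q = [2 0; 0 6]
S = H·P̄·Hᵀ + R = [45]
K = P̄·Hᵀ·S⁻¹ = [2/15; -4/15]
x' − x̄ = [2/3, -4/3] = K·y
y = (KᵀK)⁻¹·Kᵀ·(x' − x̄) = [5]
z = y + H·x̄ = [5] + [-2] = [3]

z = [3]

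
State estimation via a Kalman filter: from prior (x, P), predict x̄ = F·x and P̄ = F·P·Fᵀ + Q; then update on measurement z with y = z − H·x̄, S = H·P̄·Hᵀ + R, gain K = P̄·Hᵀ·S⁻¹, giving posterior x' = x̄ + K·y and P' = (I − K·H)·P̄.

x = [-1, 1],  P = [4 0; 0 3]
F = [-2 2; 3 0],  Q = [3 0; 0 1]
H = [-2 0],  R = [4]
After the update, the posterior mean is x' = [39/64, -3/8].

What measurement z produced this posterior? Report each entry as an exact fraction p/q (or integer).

x̄ = F·x = [4, -3]
P̄ = F·P·Fᵀ + Q = [31 -24; -24 37]
S = H·P̄·Hᵀ + R = [128]
K = P̄·Hᵀ·S⁻¹ = [-31/64; 3/8]
x' − x̄ = [-217/64, 21/8] = K·y
y = (KᵀK)⁻¹·Kᵀ·(x' − x̄) = [7]
z = y + H·x̄ = [7] + [-8] = [-1]

z = [-1]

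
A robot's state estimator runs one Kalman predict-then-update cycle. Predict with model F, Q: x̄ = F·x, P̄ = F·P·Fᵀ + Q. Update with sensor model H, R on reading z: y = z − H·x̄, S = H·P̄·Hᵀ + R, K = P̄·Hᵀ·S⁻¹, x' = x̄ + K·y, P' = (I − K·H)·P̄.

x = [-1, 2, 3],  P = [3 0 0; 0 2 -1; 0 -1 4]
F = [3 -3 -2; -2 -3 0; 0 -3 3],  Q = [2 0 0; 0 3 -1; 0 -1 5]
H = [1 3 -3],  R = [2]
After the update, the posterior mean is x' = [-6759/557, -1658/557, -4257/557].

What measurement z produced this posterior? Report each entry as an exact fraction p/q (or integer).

z = [2]

x̄ = F·x = [-15, -4, 3]
P̄ = F·P·Fᵀ + Q = [51 -6 -3; -6 33 26; -3 26 77]
S = H·P̄·Hᵀ + R = [557]
K = P̄·Hᵀ·S⁻¹ = [42/557; 15/557; -156/557]
x' − x̄ = [1596/557, 570/557, -5928/557] = K·y
y = (KᵀK)⁻¹·Kᵀ·(x' − x̄) = [38]
z = y + H·x̄ = [38] + [-36] = [2]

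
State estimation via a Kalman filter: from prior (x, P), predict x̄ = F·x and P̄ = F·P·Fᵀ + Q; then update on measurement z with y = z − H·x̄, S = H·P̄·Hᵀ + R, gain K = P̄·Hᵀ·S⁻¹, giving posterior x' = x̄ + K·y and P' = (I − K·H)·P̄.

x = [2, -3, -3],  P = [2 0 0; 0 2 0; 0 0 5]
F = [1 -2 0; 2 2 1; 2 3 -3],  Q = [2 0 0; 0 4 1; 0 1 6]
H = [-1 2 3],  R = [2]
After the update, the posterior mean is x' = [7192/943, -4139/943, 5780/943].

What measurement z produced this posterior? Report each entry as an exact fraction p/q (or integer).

x̄ = F·x = [8, -5, 4]
P̄ = F·P·Fᵀ + Q = [12 -4 -8; -4 25 6; -8 6 77]
S = H·P̄·Hᵀ + R = [943]
K = P̄·Hᵀ·S⁻¹ = [-44/943; 72/943; 251/943]
x' − x̄ = [-352/943, 576/943, 2008/943] = K·y
y = (KᵀK)⁻¹·Kᵀ·(x' − x̄) = [8]
z = y + H·x̄ = [8] + [-6] = [2]

z = [2]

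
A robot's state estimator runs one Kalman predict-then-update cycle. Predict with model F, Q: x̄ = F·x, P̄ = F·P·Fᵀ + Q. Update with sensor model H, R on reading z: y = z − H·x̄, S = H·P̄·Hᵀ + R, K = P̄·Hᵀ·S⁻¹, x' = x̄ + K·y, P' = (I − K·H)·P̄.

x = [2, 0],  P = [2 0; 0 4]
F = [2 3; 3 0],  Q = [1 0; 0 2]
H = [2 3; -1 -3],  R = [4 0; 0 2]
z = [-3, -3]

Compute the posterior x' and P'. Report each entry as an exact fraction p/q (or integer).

x' = [-2842/563, 5823/2252]
P' = [2574/563 -1128/563; -1128/563 577/563]

x̄ = F·x = [4, 6]
P̄ = F·P·Fᵀ + Q = [45 12; 12 20]
y = z − H·x̄ = [-29, 19]
S = H·P̄·Hᵀ + R = [508 -378; -378 299]
K = P̄·Hᵀ·S⁻¹ = [441/563 405/563; -525/2252 -603/1126]
x' = x̄ + K·y = [-2842/563, 5823/2252]
P' = (I − K·H)·P̄ = [2574/563 -1128/563; -1128/563 577/563]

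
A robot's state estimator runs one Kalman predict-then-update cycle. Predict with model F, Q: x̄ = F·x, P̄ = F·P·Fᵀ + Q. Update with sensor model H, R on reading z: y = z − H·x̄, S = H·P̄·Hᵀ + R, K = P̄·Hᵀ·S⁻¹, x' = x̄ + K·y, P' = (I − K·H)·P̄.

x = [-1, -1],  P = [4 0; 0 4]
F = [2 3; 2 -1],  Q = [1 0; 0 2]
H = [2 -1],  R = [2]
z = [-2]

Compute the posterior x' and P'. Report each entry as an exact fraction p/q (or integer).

x' = [-193/110, -159/110]
P' = [314/55 577/55; 577/55 1161/55]

x̄ = F·x = [-5, -1]
P̄ = F·P·Fᵀ + Q = [53 4; 4 22]
y = z − H·x̄ = [7]
S = H·P̄·Hᵀ + R = [220]
K = P̄·Hᵀ·S⁻¹ = [51/110; -7/110]
x' = x̄ + K·y = [-193/110, -159/110]
P' = (I − K·H)·P̄ = [314/55 577/55; 577/55 1161/55]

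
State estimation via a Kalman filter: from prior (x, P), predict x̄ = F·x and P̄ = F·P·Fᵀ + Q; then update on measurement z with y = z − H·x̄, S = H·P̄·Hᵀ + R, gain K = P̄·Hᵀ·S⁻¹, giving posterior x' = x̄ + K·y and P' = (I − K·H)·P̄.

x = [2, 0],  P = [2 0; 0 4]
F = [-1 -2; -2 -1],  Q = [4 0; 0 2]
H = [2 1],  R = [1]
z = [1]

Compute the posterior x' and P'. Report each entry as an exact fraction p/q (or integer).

x' = [202/151, -262/151]
P' = [186/151 -316/151; -316/151 670/151]

x̄ = F·x = [-2, -4]
P̄ = F·P·Fᵀ + Q = [22 12; 12 14]
y = z − H·x̄ = [9]
S = H·P̄·Hᵀ + R = [151]
K = P̄·Hᵀ·S⁻¹ = [56/151; 38/151]
x' = x̄ + K·y = [202/151, -262/151]
P' = (I − K·H)·P̄ = [186/151 -316/151; -316/151 670/151]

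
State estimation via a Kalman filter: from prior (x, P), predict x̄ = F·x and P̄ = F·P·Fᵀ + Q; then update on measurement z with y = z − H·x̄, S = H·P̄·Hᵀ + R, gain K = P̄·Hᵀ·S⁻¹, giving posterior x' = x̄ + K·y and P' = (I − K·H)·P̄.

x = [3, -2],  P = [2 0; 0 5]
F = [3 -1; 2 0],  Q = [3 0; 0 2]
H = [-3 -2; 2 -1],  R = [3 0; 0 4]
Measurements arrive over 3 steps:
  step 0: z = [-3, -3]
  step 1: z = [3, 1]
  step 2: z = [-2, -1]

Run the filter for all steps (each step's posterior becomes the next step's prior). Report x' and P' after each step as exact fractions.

step 0: x' = [-575/3783, 2211/1261], P' = [1258/3783 -324/1261; -324/1261 948/1261]
step 1: x' = [-635244/1519813, -1179147/1519813], P' = [953535/3039626 -334107/1519813; -334107/1519813 1004682/1519813]
step 2: x' = [431005020/2298491159, 1226795645/2298491159], P' = [720057387/2298491159 -504988074/2298491159; -504988074/2298491159 1518917424/2298491159]

step 0: x̄ = F·x = [11, 6]
step 0: P̄ = F·P·Fᵀ + Q = [26 12; 12 10]
step 0: y = z − H·x̄ = [42, -19]
step 0: S = H·P̄·Hᵀ + R = [421 -148; -148 70]
step 0: K = P̄·Hᵀ·S⁻¹ = [-610/3783 872/3783; -308/1261 -399/1261]
step 0: x' = x̄ + K·y = [-575/3783, 2211/1261]
step 0: P' = (I − K·H)·P̄ = [1258/3783 -324/1261; -324/1261 948/1261]
step 1: x̄ = F·x = [-2786/1261, -1150/3783]
step 1: P̄ = F·P·Fᵀ + Q = [10449/1261 3164/1261; 3164/1261 12598/3783]
step 1: y = z − H·x̄ = [-16025/3783, 19349/3783]
step 1: S = H·P̄·Hᵀ + R = [457768/3783 -172378/3783; -172378/3783 115150/3783]
step 1: K = P̄·Hᵀ·S⁻¹ = [-508059/3039626 643821/3039626; -335681/1519813 -418224/1519813]
step 1: x' = x̄ + K·y = [-635244/1519813, -1179147/1519813]
step 1: P' = (I − K·H)·P̄ = [953535/3039626 -334107/1519813; -334107/1519813 1004682/1519813]
step 2: x̄ = F·x = [-726585/1519813, -1270488/1519813]
step 2: P̄ = F·P·Fᵀ + Q = [23719341/3039626 3528819/1519813; 3528819/1519813 4946696/1519813]
step 2: y = z − H·x̄ = [-7760357/1519813, -1337131/1519813]
step 2: S = H·P̄·Hᵀ + R = [346858171/3039626 -64793450/1519813; -64793450/1519813 44349354/1519813]
step 2: K = P̄·Hᵀ·S⁻¹ = [-383398671/2298491159 486275712/2298491159; -507623542/2298491159 -632223393/2298491159]
step 2: x' = x̄ + K·y = [431005020/2298491159, 1226795645/2298491159]
step 2: P' = (I − K·H)·P̄ = [720057387/2298491159 -504988074/2298491159; -504988074/2298491159 1518917424/2298491159]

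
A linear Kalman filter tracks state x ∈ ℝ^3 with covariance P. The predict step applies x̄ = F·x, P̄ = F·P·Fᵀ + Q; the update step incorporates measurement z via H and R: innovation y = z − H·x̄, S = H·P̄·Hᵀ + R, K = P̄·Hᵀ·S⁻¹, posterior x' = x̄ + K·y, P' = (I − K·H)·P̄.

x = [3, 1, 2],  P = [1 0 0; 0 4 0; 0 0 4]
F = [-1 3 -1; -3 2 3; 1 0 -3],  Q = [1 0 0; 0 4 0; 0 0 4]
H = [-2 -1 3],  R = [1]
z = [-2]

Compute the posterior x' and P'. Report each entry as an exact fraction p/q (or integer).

x̄ = F·x = [-2, -1, -3]
P̄ = F·P·Fᵀ + Q = [42 15 11; 15 65 -39; 11 -39 41]
y = z − H·x̄ = [2]
S = H·P̄·Hᵀ + R = [765]
K = P̄·Hᵀ·S⁻¹ = [-22/255; -212/765; 28/153]
x' = x̄ + K·y = [-554/255, -1189/765, -403/153]
P' = (I − K·H)·P̄ = [3086/85 -839/255 1177/51; -839/255 4781/765 -31/153; 1177/51 -31/153 2353/153]

x' = [-554/255, -1189/765, -403/153]
P' = [3086/85 -839/255 1177/51; -839/255 4781/765 -31/153; 1177/51 -31/153 2353/153]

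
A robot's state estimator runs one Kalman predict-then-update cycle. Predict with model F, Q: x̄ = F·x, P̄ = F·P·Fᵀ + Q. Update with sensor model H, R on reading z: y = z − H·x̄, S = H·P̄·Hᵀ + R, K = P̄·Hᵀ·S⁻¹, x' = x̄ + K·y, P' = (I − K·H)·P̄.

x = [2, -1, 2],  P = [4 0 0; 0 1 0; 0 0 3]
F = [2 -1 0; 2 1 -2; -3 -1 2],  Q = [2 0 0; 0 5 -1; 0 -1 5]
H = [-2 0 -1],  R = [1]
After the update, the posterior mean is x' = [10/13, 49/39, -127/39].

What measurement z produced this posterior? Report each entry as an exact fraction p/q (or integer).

z = [2]

x̄ = F·x = [5, -1, -1]
P̄ = F·P·Fᵀ + Q = [19 15 -23; 15 34 -38; -23 -38 54]
S = H·P̄·Hᵀ + R = [39]
K = P̄·Hᵀ·S⁻¹ = [-5/13; 8/39; -8/39]
x' − x̄ = [-55/13, 88/39, -88/39] = K·y
y = (KᵀK)⁻¹·Kᵀ·(x' − x̄) = [11]
z = y + H·x̄ = [11] + [-9] = [2]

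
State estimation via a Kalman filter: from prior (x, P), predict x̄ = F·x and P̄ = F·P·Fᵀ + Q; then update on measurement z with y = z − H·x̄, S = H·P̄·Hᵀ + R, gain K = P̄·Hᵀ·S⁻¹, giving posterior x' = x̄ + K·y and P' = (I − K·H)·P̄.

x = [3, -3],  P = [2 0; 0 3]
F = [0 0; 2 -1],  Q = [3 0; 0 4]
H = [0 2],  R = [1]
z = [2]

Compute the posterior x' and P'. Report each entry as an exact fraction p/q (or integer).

x̄ = F·x = [0, 9]
P̄ = F·P·Fᵀ + Q = [3 0; 0 15]
y = z − H·x̄ = [-16]
S = H·P̄·Hᵀ + R = [61]
K = P̄·Hᵀ·S⁻¹ = [0; 30/61]
x' = x̄ + K·y = [0, 69/61]
P' = (I − K·H)·P̄ = [3 0; 0 15/61]

x' = [0, 69/61]
P' = [3 0; 0 15/61]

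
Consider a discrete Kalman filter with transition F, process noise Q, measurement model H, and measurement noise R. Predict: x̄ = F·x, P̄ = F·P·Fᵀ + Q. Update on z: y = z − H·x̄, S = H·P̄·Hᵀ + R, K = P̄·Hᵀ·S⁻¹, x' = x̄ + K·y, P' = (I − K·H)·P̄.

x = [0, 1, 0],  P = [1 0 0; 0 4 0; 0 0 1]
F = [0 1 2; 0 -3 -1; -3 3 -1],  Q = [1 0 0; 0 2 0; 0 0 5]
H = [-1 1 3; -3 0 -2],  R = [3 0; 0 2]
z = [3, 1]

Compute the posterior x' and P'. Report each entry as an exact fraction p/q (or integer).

x̄ = F·x = [1, -3, 3]
P̄ = F·P·Fᵀ + Q = [9 -14 10; -14 39 -35; 10 -35 51]
y = z − H·x̄ = [-2, 10]
S = H·P̄·Hᵀ + R = [268 -237; -237 407]
K = P̄·Hᵀ·S⁻¹ = [-8290/52907 -10937/52907; 5380/52907 17692/52907; 12672/52907 -9780/52907]
x' = x̄ + K·y = [-39883/52907, 7439/52907, 35577/52907]
P' = (I − K·H)·P̄ = [20154/52907 53166/52907 -19294/52907; 53166/52907 361629/52907 -97441/52907; -19294/52907 -97441/52907 38721/52907]

x' = [-39883/52907, 7439/52907, 35577/52907]
P' = [20154/52907 53166/52907 -19294/52907; 53166/52907 361629/52907 -97441/52907; -19294/52907 -97441/52907 38721/52907]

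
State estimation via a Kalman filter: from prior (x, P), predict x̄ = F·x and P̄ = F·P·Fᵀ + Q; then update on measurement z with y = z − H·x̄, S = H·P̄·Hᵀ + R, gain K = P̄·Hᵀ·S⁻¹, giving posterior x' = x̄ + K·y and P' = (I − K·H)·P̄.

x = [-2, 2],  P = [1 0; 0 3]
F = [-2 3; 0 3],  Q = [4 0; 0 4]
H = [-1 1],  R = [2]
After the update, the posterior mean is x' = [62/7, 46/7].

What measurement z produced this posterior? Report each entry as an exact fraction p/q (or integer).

z = [-2]

x̄ = F·x = [10, 6]
P̄ = F·P·Fᵀ + Q = [35 27; 27 31]
S = H·P̄·Hᵀ + R = [14]
K = P̄·Hᵀ·S⁻¹ = [-4/7; 2/7]
x' − x̄ = [-8/7, 4/7] = K·y
y = (KᵀK)⁻¹·Kᵀ·(x' − x̄) = [2]
z = y + H·x̄ = [2] + [-4] = [-2]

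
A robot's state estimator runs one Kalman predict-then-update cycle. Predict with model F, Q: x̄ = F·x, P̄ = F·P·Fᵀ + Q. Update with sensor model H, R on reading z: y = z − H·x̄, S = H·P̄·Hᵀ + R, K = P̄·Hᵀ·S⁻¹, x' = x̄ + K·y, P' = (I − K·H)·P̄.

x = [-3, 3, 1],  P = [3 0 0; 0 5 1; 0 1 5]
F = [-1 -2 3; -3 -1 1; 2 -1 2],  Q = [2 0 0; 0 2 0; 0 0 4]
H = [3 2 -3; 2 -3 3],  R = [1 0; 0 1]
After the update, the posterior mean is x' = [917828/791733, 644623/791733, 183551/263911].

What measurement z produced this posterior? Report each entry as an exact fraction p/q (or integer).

z = [3, 2]

x̄ = F·x = [0, 7, -7]
P̄ = F·P·Fᵀ + Q = [58 29 27; 29 37 -6; 27 -6 37]
S = H·P̄·Hᵀ + R = [938 -361; -361 983]
K = P̄·Hᵀ·S⁻¹ = [188143/791733 157691/791733; 150326/791733 -1979/791733; 8259/263911 52164/263911]
x' − x̄ = [917828/791733, -4897508/791733, 2030928/263911] = K·y
y = (KᵀK)⁻¹·Kᵀ·(x' − x̄) = [-32, 44]
z = y + H·x̄ = [-32, 44] + [35, -42] = [3, 2]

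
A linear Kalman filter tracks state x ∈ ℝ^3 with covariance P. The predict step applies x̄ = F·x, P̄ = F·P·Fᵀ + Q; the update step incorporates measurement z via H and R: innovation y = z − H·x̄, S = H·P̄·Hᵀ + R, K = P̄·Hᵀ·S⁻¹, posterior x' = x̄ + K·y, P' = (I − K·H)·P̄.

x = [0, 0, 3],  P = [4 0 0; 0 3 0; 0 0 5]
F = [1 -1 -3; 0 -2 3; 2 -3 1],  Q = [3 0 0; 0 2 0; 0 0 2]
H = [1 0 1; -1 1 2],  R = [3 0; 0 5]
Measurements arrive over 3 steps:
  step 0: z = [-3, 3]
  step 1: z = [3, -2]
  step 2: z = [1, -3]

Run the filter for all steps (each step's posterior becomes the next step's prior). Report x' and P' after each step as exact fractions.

step 0: x' = [-149121/56671, 89595/56671, -28164/56671], P' = [96316/56671 26541/56671 3845/56671; 26541/56671 231793/56671 -56091/56671; 3845/56671 -56091/56671 61318/56671]
step 1: x' = [367369796/172718179, 97952486/172718179, -19056479/172718179], P' = [1081498279/690872716 295470013/690872716 28740469/345436358; 295470013/690872716 2482932583/690872716 -259426685/345436358; 28740469/345436358 -259426685/345436358 168366886/172718179]
step 2: x' = [6671717371293/7122658038116, -4657677683802/1780664509529, 1856581414829/7122658038116], P' = [11150805229425/7122658038116 748533526998/1780664509529 614079328869/7122658038116; 748533526998/1780664509529 6247716054451/1780664509529 -1287846999444/1780664509529; 614079328869/7122658038116 -1287846999444/1780664509529 6870448614885/7122658038116]

step 0: x̄ = F·x = [-9, 9, 3]
step 0: P̄ = F·P·Fᵀ + Q = [55 -39 2; -39 59 33; 2 33 50]
step 0: y = z − H·x̄ = [3, -21]
step 0: S = H·P̄·Hᵀ + R = [112 41; 41 521]
step 0: K = P̄·Hᵀ·S⁻¹ = [33387/56671 -12417/56671; -9850/56671 18614/56671; 21721/56671 12540/56671]
step 0: x' = x̄ + K·y = [-149121/56671, 89595/56671, -28164/56671]
step 0: P' = (I − K·H)·P̄ = [96316/56671 26541/56671 3845/56671; 26541/56671 231793/56671 -56091/56671; 3845/56671 -56091/56671 61318/56671]
step 1: x̄ = F·x = [-154224/56671, -263682/56671, -595191/56671]
step 1: P̄ = F·P·Fᵀ + Q = [637286/56671 -298096/56671 103399/56671; -298096/56671 2265468/56671 2108619/56671; 103399/56671 2108619/56671 2679495/56671]
step 1: y = z − H·x̄ = [919428/56671, 1186498/56671]
step 1: S = H·P̄·Hᵀ + R = [3693592/56671 6635626/56671; 6635626/56671 22521161/56671]
step 1: K = P̄·Hᵀ·S⁻¹ = [379659739/690872716 -67106639/345436358; -74461119/690872716 114975583/345436358; 121824747/345436358 38530039/172718179]
step 1: x' = x̄ + K·y = [367369796/172718179, 97952486/172718179, -19056479/172718179]
step 1: P' = (I − K·H)·P̄ = [1081498279/690872716 295470013/690872716 28740469/345436358; 295470013/690872716 2482932583/690872716 -259426685/345436358; 28740469/345436358 -259426685/345436358 168366886/172718179]
step 2: x̄ = F·x = [326586747/172718179, -253074409/172718179, 421825655/172718179]
step 2: P̄ = F·P·Fᵀ + Q = [1912327758/172718179 -767600013/172718179 418952490/172718179; -767600013/172718179 5900231025/172718179 5447097694/172718179; 418952490/172718179 5447097694/172718179 28525003155/690872716]
step 2: y = z − H·x̄ = [-575694223/172718179, -782144691/172718179]
step 2: S = H·P̄·Hᵀ + R = [41598552255/690872716 34897247981/345436358; 34897247981/345436358 58848933675/172718179]
step 2: K = P̄·Hᵀ·S⁻¹ = [1960814093049/3561329019058 -1385702492739/7122658038116; -179771157482/1780664509529 584697705713/1780664509529; 1247421323959/3561329019058 1595085980625/7122658038116]
step 2: x' = x̄ + K·y = [6671717371293/7122658038116, -4657677683802/1780664509529, 1856581414829/7122658038116]
step 2: P' = (I − K·H)·P̄ = [11150805229425/7122658038116 748533526998/1780664509529 614079328869/7122658038116; 748533526998/1780664509529 6247716054451/1780664509529 -1287846999444/1780664509529; 614079328869/7122658038116 -1287846999444/1780664509529 6870448614885/7122658038116]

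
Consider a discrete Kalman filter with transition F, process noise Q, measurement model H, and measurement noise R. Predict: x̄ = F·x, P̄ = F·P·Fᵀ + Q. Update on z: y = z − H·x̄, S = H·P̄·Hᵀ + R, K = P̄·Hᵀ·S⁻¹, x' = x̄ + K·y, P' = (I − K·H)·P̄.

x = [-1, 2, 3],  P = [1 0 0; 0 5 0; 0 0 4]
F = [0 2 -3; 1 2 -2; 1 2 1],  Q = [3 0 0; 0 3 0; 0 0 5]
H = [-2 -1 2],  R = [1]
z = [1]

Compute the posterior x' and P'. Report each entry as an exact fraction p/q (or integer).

x̄ = F·x = [-5, -3, 6]
P̄ = F·P·Fᵀ + Q = [59 44 8; 44 40 13; 8 13 30]
y = z − H·x̄ = [-24]
S = H·P̄·Hᵀ + R = [457]
K = P̄·Hᵀ·S⁻¹ = [-146/457; -102/457; 31/457]
x' = x̄ + K·y = [1219/457, 1077/457, 1998/457]
P' = (I − K·H)·P̄ = [5647/457 5216/457 8182/457; 5216/457 7876/457 9103/457; 8182/457 9103/457 12749/457]

x' = [1219/457, 1077/457, 1998/457]
P' = [5647/457 5216/457 8182/457; 5216/457 7876/457 9103/457; 8182/457 9103/457 12749/457]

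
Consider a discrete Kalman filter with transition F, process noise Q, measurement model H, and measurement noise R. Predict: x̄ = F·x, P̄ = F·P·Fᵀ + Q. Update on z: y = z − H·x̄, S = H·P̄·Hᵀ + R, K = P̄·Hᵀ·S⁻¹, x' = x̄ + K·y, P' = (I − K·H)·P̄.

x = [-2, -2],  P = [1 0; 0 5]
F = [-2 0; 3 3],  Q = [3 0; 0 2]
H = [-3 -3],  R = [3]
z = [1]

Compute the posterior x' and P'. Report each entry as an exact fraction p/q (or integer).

x' = [639/154, -349/77]
P' = [1075/154 -537/77; -537/77 562/77]

x̄ = F·x = [4, -12]
P̄ = F·P·Fᵀ + Q = [7 -6; -6 56]
y = z − H·x̄ = [-23]
S = H·P̄·Hᵀ + R = [462]
K = P̄·Hᵀ·S⁻¹ = [-1/154; -25/77]
x' = x̄ + K·y = [639/154, -349/77]
P' = (I − K·H)·P̄ = [1075/154 -537/77; -537/77 562/77]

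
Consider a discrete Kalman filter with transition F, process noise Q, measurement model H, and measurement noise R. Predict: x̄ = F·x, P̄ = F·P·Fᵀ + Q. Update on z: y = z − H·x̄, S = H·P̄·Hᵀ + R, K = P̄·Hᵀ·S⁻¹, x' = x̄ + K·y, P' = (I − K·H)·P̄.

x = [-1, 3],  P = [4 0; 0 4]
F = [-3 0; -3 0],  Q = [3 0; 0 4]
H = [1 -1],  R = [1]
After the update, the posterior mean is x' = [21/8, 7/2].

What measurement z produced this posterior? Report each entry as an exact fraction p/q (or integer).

z = [-1]

x̄ = F·x = [3, 3]
P̄ = F·P·Fᵀ + Q = [39 36; 36 40]
S = H·P̄·Hᵀ + R = [8]
K = P̄·Hᵀ·S⁻¹ = [3/8; -1/2]
x' − x̄ = [-3/8, 1/2] = K·y
y = (KᵀK)⁻¹·Kᵀ·(x' − x̄) = [-1]
z = y + H·x̄ = [-1] + [0] = [-1]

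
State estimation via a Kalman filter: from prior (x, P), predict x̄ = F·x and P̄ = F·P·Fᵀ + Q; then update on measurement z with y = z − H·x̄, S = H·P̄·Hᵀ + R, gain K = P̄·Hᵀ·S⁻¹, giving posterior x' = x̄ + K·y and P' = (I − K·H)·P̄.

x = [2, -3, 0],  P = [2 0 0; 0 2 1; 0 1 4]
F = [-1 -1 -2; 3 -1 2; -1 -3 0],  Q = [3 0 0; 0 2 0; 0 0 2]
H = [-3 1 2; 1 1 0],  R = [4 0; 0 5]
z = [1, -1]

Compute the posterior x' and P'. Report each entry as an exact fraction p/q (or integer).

x̄ = F·x = [1, 9, 7]
P̄ = F·P·Fᵀ + Q = [27 -20 14; -20 34 -6; 14 -6 22]
y = z − H·x̄ = [-19, -11]
S = H·P̄·Hᵀ + R = [297 9; 9 26]
K = P̄·Hᵀ·S⁻¹ = [-1961/7641 304/849; 2006/7641 380/849; -176/7641 268/849]
x' = x̄ + K·y = [14804/7641, -6965/7641, 30299/7641]
P' = (I − K·H)·P̄ = [44002/7641 -30322/7641 77242/7641; -30322/7641 47422/7641 -65182/7641; 77242/7641 -65182/7641 148102/7641]

x' = [14804/7641, -6965/7641, 30299/7641]
P' = [44002/7641 -30322/7641 77242/7641; -30322/7641 47422/7641 -65182/7641; 77242/7641 -65182/7641 148102/7641]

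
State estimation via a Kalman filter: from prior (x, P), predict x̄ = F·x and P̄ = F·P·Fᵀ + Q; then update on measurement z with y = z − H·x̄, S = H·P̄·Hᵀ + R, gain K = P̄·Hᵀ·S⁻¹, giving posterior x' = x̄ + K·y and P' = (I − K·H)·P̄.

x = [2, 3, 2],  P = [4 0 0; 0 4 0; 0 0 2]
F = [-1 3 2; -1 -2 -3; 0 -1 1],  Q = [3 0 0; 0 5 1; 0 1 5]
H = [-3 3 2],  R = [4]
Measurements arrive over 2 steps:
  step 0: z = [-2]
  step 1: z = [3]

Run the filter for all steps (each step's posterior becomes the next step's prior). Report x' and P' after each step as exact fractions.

step 0: x̄ = F·x = [11, -14, -1]
step 0: P̄ = F·P·Fᵀ + Q = [51 -32 -8; -32 43 3; -8 3 11]
step 0: y = z − H·x̄ = [75]
step 0: S = H·P̄·Hᵀ + R = [1602]
step 0: K = P̄·Hᵀ·S⁻¹ = [-265/1602; 77/534; 55/1602]
step 0: x' = x̄ + K·y = [-751/534, -567/178, 841/534]
step 0: P' = (I − K·H)·P̄ = [11477/1602 3317/534 1759/1602; 3317/534 1725/178 -2633/534; 1759/1602 -2633/534 14597/1602]
step 1: x̄ = F·x = [-5, 815/267, 1271/267]
step 1: P̄ = F·P·Fᵀ + Q = [33 -140/3 -32/3; -140/3 84265/801 -5423/801; -32/3 -5423/801 26965/801]
step 1: y = z − H·x̄ = [-8191/267]
step 1: S = H·P̄·Hᵀ + R = [1817638/801]
step 1: K = P̄·Hᵀ·S⁻¹ = [-208527/1817638; 354089/1817638; 63293/1817638]
step 1: x' = x̄ + K·y = [-2691019/1817638, -5314487/1817638, 6710805/1817638]
step 1: P' = (I − K·H)·P̄ = [5695525/1817638 7358063/1817638 -2910861/1817638; 7358063/1817638 34686949/1817638 -40285151/1817638; -2910861/1817638 -40285151/1817638 56188021/1817638]

step 0: x' = [-751/534, -567/178, 841/534], P' = [11477/1602 3317/534 1759/1602; 3317/534 1725/178 -2633/534; 1759/1602 -2633/534 14597/1602]
step 1: x' = [-2691019/1817638, -5314487/1817638, 6710805/1817638], P' = [5695525/1817638 7358063/1817638 -2910861/1817638; 7358063/1817638 34686949/1817638 -40285151/1817638; -2910861/1817638 -40285151/1817638 56188021/1817638]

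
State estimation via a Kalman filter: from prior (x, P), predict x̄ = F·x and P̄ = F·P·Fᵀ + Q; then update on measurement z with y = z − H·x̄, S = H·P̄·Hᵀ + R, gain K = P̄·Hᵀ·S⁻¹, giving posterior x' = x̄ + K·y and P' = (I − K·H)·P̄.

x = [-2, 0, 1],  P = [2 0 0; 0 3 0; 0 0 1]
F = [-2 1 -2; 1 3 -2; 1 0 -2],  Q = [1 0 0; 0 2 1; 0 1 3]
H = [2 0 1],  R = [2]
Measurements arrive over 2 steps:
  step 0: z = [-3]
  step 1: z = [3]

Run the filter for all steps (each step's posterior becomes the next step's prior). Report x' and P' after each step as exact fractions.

step 0: x̄ = F·x = [2, -4, -4]
step 0: P̄ = F·P·Fᵀ + Q = [16 9 0; 9 35 7; 0 7 9]
step 0: y = z − H·x̄ = [-3]
step 0: S = H·P̄·Hᵀ + R = [75]
step 0: K = P̄·Hᵀ·S⁻¹ = [32/75; 1/3; 3/25]
step 0: x' = x̄ + K·y = [18/25, -5, -109/25]
step 0: P' = (I − K·H)·P̄ = [176/75 -5/3 -96/25; -5/3 80/3 4; -96/25 4 198/25]
step 1: x̄ = F·x = [57/25, -139/25, 236/25]
step 1: P̄ = F·P·Fᵀ + Q = [717/25 1891/25 241/25; 1891/25 17504/75 1604/75; 241/25 1604/75 3929/75]
step 1: y = z − H·x̄ = [-11]
step 1: S = H·P̄·Hᵀ + R = [623/3]
step 1: K = P̄·Hᵀ·S⁻¹ = [201/623; 74/89; 215/623]
step 1: x' = x̄ + K·y = [-19764/15575, -32721/2225, 87903/15575]
step 1: P' = (I − K·H)·P̄ = [110016/15575 44349/2225 -209982/15575; 44349/2225 199852/2225 -84998/2225; -209982/15575 -84998/2225 430714/15575]

step 0: x' = [18/25, -5, -109/25], P' = [176/75 -5/3 -96/25; -5/3 80/3 4; -96/25 4 198/25]
step 1: x' = [-19764/15575, -32721/2225, 87903/15575], P' = [110016/15575 44349/2225 -209982/15575; 44349/2225 199852/2225 -84998/2225; -209982/15575 -84998/2225 430714/15575]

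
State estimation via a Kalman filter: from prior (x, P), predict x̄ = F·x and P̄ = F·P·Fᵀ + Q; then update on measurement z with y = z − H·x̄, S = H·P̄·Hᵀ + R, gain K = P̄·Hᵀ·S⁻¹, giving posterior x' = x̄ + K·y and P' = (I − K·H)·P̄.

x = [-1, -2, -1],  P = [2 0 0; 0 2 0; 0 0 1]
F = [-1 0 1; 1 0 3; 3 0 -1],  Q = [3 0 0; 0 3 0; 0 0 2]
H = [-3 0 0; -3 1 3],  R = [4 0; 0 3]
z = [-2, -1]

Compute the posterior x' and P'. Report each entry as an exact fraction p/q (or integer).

x' = [537/1261, -9943/5044, 131/194]
P' = [472/1261 579/1261 20/97; 579/1261 50385/5044 -264/97; 20/97 -264/97 267/194]

x̄ = F·x = [0, -4, -2]
P̄ = F·P·Fᵀ + Q = [6 1 -7; 1 14 3; -7 3 21]
y = z − H·x̄ = [-2, 9]
S = H·P̄·Hᵀ + R = [58 114; 114 398]
K = P̄·Hᵀ·S⁻¹ = [-354/1261 -19/1261; -1737/5044 751/5044; -15/97 51/194]
x' = x̄ + K·y = [537/1261, -9943/5044, 131/194]
P' = (I − K·H)·P̄ = [472/1261 579/1261 20/97; 579/1261 50385/5044 -264/97; 20/97 -264/97 267/194]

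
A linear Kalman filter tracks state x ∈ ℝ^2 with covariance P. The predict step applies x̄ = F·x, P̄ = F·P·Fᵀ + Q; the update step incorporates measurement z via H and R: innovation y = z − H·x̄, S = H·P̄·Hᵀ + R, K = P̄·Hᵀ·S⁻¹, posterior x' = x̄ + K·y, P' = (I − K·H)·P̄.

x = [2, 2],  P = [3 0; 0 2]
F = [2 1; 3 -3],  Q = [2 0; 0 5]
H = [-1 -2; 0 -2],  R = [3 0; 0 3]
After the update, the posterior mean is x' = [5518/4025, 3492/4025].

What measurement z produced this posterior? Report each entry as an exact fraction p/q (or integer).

z = [-2, -3]

x̄ = F·x = [6, 0]
P̄ = F·P·Fᵀ + Q = [16 12; 12 50]
S = H·P̄·Hᵀ + R = [267 224; 224 203]
K = P̄·Hᵀ·S⁻¹ = [-392/575 2552/4025; -48/575 -1612/4025]
x' − x̄ = [-18632/4025, 3492/4025] = K·y
y = (KᵀK)⁻¹·Kᵀ·(x' − x̄) = [4, -3]
z = y + H·x̄ = [4, -3] + [-6, 0] = [-2, -3]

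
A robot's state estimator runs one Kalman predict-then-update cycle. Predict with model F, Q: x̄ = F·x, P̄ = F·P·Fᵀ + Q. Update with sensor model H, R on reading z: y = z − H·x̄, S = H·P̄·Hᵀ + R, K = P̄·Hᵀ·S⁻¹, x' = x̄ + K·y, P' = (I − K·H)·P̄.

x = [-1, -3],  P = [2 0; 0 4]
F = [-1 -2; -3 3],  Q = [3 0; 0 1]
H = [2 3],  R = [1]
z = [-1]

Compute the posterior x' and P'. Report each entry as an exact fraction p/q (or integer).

x̄ = F·x = [7, -6]
P̄ = F·P·Fᵀ + Q = [21 -18; -18 55]
y = z − H·x̄ = [3]
S = H·P̄·Hᵀ + R = [364]
K = P̄·Hᵀ·S⁻¹ = [-3/91; 129/364]
x' = x̄ + K·y = [628/91, -1797/364]
P' = (I − K·H)·P̄ = [1875/91 -1251/91; -1251/91 3379/364]

x' = [628/91, -1797/364]
P' = [1875/91 -1251/91; -1251/91 3379/364]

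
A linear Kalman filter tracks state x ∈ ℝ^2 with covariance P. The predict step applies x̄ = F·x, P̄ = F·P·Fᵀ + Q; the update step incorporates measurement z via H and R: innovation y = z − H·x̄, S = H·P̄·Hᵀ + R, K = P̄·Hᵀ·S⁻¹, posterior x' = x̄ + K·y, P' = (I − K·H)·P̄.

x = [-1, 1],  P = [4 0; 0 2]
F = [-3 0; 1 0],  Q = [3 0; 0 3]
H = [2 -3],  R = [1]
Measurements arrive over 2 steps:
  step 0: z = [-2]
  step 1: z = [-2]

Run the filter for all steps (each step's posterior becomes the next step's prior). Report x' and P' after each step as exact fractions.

step 0: x' = [-81/182, 131/364], P' = [300/91 381/182; 381/182 523/364]
step 1: x' = [-1329/2540, 17397/55880], P' = [2076/635 2637/1270; 2637/1270 39849/27940]

step 0: x̄ = F·x = [3, -1]
step 0: P̄ = F·P·Fᵀ + Q = [39 -12; -12 7]
step 0: y = z − H·x̄ = [-11]
step 0: S = H·P̄·Hᵀ + R = [364]
step 0: K = P̄·Hᵀ·S⁻¹ = [57/182; -45/364]
step 0: x' = x̄ + K·y = [-81/182, 131/364]
step 0: P' = (I − K·H)·P̄ = [300/91 381/182; 381/182 523/364]
step 1: x̄ = F·x = [243/182, -81/182]
step 1: P̄ = F·P·Fᵀ + Q = [2973/91 -900/91; -900/91 573/91]
step 1: y = z − H·x̄ = [-1093/182]
step 1: S = H·P̄·Hᵀ + R = [27940/91]
step 1: K = P̄·Hᵀ·S⁻¹ = [393/1270; -3519/27940]
step 1: x' = x̄ + K·y = [-1329/2540, 17397/55880]
step 1: P' = (I − K·H)·P̄ = [2076/635 2637/1270; 2637/1270 39849/27940]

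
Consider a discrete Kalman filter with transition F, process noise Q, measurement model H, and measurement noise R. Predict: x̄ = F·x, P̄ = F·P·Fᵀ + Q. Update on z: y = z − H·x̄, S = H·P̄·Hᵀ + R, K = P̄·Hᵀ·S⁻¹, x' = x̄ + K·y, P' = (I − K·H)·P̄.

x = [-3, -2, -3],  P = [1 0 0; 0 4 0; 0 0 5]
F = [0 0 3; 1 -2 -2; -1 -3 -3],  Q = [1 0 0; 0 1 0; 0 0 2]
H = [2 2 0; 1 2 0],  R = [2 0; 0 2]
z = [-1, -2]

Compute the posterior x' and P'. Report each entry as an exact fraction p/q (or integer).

x̄ = F·x = [-9, 7, 18]
P̄ = F·P·Fᵀ + Q = [46 -30 -45; -30 38 53; -45 53 84]
y = z − H·x̄ = [3, -7]
S = H·P̄·Hᵀ + R = [98 64; 64 80]
K = P̄·Hᵀ·S⁻¹ = [12/13 -95/104; -4/9 67/72; -82/117 2477/1872]
x' = x̄ + K·y = [17/104, -61/72, 12421/1872]
P' = (I − K·H)·P̄ = [191/52 -11/4 -421/104; -11/4 83/36 241/72; -421/104 241/72 27143/1872]

x' = [17/104, -61/72, 12421/1872]
P' = [191/52 -11/4 -421/104; -11/4 83/36 241/72; -421/104 241/72 27143/1872]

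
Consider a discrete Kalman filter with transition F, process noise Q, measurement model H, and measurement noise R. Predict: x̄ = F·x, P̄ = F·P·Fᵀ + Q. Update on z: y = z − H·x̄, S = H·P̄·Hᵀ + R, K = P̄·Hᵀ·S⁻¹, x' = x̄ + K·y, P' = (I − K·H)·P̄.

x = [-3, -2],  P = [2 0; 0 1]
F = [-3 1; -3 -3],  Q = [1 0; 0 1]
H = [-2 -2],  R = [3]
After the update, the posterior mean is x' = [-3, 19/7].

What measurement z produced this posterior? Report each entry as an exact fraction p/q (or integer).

z = [1]

x̄ = F·x = [7, 15]
P̄ = F·P·Fᵀ + Q = [20 15; 15 28]
S = H·P̄·Hᵀ + R = [315]
K = P̄·Hᵀ·S⁻¹ = [-2/9; -86/315]
x' − x̄ = [-10, -86/7] = K·y
y = (KᵀK)⁻¹·Kᵀ·(x' − x̄) = [45]
z = y + H·x̄ = [45] + [-44] = [1]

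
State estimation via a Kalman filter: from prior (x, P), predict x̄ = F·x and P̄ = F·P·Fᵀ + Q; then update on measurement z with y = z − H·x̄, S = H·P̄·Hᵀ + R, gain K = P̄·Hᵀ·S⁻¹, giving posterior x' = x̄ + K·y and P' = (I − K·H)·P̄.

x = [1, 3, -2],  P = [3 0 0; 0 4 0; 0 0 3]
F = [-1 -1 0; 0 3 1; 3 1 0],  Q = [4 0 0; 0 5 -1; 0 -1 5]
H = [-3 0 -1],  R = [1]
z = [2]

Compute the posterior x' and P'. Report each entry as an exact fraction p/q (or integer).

x' = [-76/29, 153/29, 168/29]
P' = [119/29 -98/29 -347/29; -98/29 1927/58 563/58; -347/29 563/58 2079/58]

x̄ = F·x = [-4, 7, 6]
P̄ = F·P·Fᵀ + Q = [11 -12 -13; -12 44 11; -13 11 36]
y = z − H·x̄ = [-4]
S = H·P̄·Hᵀ + R = [58]
K = P̄·Hᵀ·S⁻¹ = [-10/29; 25/58; 3/58]
x' = x̄ + K·y = [-76/29, 153/29, 168/29]
P' = (I − K·H)·P̄ = [119/29 -98/29 -347/29; -98/29 1927/58 563/58; -347/29 563/58 2079/58]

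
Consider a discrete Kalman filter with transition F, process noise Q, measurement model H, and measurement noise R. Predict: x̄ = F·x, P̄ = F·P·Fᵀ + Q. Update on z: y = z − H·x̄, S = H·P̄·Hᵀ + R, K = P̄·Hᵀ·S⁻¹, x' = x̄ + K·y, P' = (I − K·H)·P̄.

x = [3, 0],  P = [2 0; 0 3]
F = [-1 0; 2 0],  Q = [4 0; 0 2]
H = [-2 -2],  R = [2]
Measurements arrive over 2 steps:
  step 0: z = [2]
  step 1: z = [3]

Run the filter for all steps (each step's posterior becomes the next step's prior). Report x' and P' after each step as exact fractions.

step 0: x̄ = F·x = [-3, 6]
step 0: P̄ = F·P·Fᵀ + Q = [6 -4; -4 10]
step 0: y = z − H·x̄ = [8]
step 0: S = H·P̄·Hᵀ + R = [34]
step 0: K = P̄·Hᵀ·S⁻¹ = [-2/17; -6/17]
step 0: x' = x̄ + K·y = [-67/17, 54/17]
step 0: P' = (I − K·H)·P̄ = [94/17 -92/17; -92/17 98/17]
step 1: x̄ = F·x = [67/17, -134/17]
step 1: P̄ = F·P·Fᵀ + Q = [162/17 -188/17; -188/17 410/17]
step 1: y = z − H·x̄ = [-83/17]
step 1: S = H·P̄·Hᵀ + R = [818/17]
step 1: K = P̄·Hᵀ·S⁻¹ = [26/409; -222/409]
step 1: x' = x̄ + K·y = [1485/409, -2140/409]
step 1: P' = (I − K·H)·P̄ = [3818/409 -3844/409; -3844/409 4066/409]

step 0: x' = [-67/17, 54/17], P' = [94/17 -92/17; -92/17 98/17]
step 1: x' = [1485/409, -2140/409], P' = [3818/409 -3844/409; -3844/409 4066/409]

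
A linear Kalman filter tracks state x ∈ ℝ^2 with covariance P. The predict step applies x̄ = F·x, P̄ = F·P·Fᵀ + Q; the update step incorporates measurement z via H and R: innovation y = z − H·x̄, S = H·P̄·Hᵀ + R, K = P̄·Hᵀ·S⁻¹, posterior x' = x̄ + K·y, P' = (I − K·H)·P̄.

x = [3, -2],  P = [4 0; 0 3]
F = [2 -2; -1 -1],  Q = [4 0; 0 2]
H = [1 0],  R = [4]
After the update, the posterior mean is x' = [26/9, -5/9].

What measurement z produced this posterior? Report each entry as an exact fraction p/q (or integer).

x̄ = F·x = [10, -1]
P̄ = F·P·Fᵀ + Q = [32 -2; -2 9]
S = H·P̄·Hᵀ + R = [36]
K = P̄·Hᵀ·S⁻¹ = [8/9; -1/18]
x' − x̄ = [-64/9, 4/9] = K·y
y = (KᵀK)⁻¹·Kᵀ·(x' − x̄) = [-8]
z = y + H·x̄ = [-8] + [10] = [2]

z = [2]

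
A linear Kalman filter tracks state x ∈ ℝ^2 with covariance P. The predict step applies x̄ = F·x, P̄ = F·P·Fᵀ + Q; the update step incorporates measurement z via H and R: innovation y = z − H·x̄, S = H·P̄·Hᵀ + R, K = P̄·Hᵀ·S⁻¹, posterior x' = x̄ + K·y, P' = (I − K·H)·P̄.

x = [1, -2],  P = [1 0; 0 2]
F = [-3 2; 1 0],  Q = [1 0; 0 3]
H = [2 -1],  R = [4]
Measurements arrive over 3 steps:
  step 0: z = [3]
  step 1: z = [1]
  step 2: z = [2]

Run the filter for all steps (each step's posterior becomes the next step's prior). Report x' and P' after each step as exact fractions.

step 0: x' = [29/46, -22/23], P' = [135/92 57/46; 57/46 67/23]
step 1: x' = [-725/5531, -3581/5531], P' = [8220/5531 7644/5531; 7644/5531 18348/5531]
step 2: x' = [186957/329125, -203092/329125], P' = [503261/329125 479634/329125; 479634/329125 1133496/329125]

step 0: x̄ = F·x = [-7, 1]
step 0: P̄ = F·P·Fᵀ + Q = [18 -3; -3 4]
step 0: y = z − H·x̄ = [18]
step 0: S = H·P̄·Hᵀ + R = [92]
step 0: K = P̄·Hᵀ·S⁻¹ = [39/92; -5/46]
step 0: x' = x̄ + K·y = [29/46, -22/23]
step 0: P' = (I − K·H)·P̄ = [135/92 57/46; 57/46 67/23]
step 1: x̄ = F·x = [-175/46, 29/46]
step 1: P̄ = F·P·Fᵀ + Q = [1011/92 -177/92; -177/92 411/92]
step 1: y = z − H·x̄ = [425/46]
step 1: S = H·P̄·Hᵀ + R = [5531/92]
step 1: K = P̄·Hᵀ·S⁻¹ = [2199/5531; -765/5531]
step 1: x' = x̄ + K·y = [-725/5531, -3581/5531]
step 1: P' = (I − K·H)·P̄ = [8220/5531 7644/5531; 7644/5531 18348/5531]
step 2: x̄ = F·x = [-4987/5531, -725/5531]
step 2: P̄ = F·P·Fᵀ + Q = [61175/5531 -9372/5531; -9372/5531 24813/5531]
step 2: y = z − H·x̄ = [20311/5531]
step 2: S = H·P̄·Hᵀ + R = [329125/5531]
step 2: K = P̄·Hᵀ·S⁻¹ = [131722/329125; -43557/329125]
step 2: x' = x̄ + K·y = [186957/329125, -203092/329125]
step 2: P' = (I − K·H)·P̄ = [503261/329125 479634/329125; 479634/329125 1133496/329125]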